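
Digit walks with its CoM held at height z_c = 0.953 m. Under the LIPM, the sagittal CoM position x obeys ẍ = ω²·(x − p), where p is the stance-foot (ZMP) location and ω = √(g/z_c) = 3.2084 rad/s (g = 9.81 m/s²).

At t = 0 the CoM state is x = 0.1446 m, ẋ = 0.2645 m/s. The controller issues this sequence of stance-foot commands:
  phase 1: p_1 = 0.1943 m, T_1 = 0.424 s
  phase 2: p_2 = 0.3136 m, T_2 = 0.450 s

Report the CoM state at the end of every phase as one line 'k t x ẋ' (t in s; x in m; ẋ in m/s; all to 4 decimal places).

phase 1: p=0.1943, T=0.424, ωT=1.360362, cosh=2.077085, sinh=1.820517; start (x,ẋ)=(0.144600, 0.264500) → end (x,ẋ)=(0.241152, 0.259094)
phase 2: p=0.3136, T=0.450, ωT=1.443780, cosh=2.236357, sinh=2.000323; start (x,ẋ)=(0.241152, 0.259094) → end (x,ẋ)=(0.313116, 0.114467)

1 0.4240 0.2412 0.2591
2 0.8740 0.3131 0.1145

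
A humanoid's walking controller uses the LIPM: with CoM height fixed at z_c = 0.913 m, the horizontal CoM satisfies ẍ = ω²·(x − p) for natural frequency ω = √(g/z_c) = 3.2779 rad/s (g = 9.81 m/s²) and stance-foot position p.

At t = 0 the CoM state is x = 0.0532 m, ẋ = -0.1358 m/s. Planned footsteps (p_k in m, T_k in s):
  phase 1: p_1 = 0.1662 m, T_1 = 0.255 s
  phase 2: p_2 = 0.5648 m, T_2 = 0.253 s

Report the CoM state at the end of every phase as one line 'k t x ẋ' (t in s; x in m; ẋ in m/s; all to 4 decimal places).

1 0.2550 -0.0274 -0.5330
2 0.5080 -0.3939 -2.5279

phase 1: p=0.1662, T=0.255, ωT=0.835865, cosh=1.370153, sinh=0.936654; start (x,ẋ)=(0.053200, -0.135800) → end (x,ẋ)=(-0.027432, -0.533006)
phase 2: p=0.5648, T=0.253, ωT=0.829309, cosh=1.364042, sinh=0.927692; start (x,ẋ)=(-0.027432, -0.533006) → end (x,ẋ)=(-0.393878, -2.527949)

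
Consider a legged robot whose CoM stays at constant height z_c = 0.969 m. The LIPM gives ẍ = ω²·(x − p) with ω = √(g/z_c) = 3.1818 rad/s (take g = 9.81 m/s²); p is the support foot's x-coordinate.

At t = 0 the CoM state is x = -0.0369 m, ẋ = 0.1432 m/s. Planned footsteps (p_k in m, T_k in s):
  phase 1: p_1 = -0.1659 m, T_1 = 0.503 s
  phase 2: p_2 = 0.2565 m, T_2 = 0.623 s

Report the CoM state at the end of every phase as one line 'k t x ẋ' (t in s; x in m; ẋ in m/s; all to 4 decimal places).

1 0.5030 0.2737 1.3448
2 1.1260 1.8250 5.1684

phase 1: p=-0.1659, T=0.503, ωT=1.600445, cosh=2.578523, sinh=2.376716; start (x,ẋ)=(-0.036900, 0.143200) → end (x,ẋ)=(0.273696, 1.344773)
phase 2: p=0.2565, T=0.623, ωT=1.982261, cosh=3.698449, sinh=3.560691; start (x,ẋ)=(0.273696, 1.344773) → end (x,ẋ)=(1.825008, 5.168393)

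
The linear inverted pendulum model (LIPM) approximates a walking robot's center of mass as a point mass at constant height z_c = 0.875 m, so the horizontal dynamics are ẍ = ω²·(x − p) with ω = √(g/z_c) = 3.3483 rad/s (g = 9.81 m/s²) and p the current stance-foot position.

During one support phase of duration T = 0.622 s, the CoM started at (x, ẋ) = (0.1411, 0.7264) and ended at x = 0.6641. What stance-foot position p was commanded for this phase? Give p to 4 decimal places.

p = 0.2497

ωT = 3.3483·0.622 = 2.082643; cosh(ωT) = 4.075125, sinh(ωT) = 3.950524
x(T) = p + (x₀−p)·cosh(ωT) + (ẋ₀/ω)·sinh(ωT) ⇒ p·(1 − cosh) = x(T) − x₀·cosh − (ẋ₀/ω)·sinh
numerator   = 0.6641 − (0.1411)·4.075125 − (0.7264/3.3483)·3.950524 = -0.767950
denominator = 1 − 4.075125 = -3.075125
p = -0.767950 / -3.075125 = 0.2497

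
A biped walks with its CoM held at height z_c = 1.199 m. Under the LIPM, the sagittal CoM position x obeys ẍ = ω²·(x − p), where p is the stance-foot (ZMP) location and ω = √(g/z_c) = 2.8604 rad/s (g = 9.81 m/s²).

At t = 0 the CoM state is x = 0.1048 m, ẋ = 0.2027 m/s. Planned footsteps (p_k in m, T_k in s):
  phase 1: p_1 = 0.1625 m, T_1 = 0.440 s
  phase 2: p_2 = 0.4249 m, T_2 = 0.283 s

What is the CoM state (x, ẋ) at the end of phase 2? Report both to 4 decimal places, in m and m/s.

phase 1: p=0.1625, T=0.440, ωT=1.258576, cosh=1.902232, sinh=1.618173; start (x,ẋ)=(0.104800, 0.202700) → end (x,ẋ)=(0.167412, 0.118511)
phase 2: p=0.4249, T=0.283, ωT=0.809493, cosh=1.345926, sinh=0.900843; start (x,ẋ)=(0.167412, 0.118511) → end (x,ẋ)=(0.115663, -0.503981)

x = 0.1157, ẋ = -0.5040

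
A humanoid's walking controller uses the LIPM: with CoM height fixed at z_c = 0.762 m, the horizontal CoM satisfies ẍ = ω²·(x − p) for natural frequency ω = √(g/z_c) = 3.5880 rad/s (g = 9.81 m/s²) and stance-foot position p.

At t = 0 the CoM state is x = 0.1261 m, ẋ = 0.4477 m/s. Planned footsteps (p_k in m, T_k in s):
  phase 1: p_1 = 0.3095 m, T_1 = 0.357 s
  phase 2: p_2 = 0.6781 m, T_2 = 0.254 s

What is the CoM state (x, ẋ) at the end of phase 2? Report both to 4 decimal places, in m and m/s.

phase 1: p=0.3095, T=0.357, ωT=1.280916, cosh=1.938859, sinh=1.661077; start (x,ẋ)=(0.126100, 0.447700) → end (x,ẋ)=(0.161177, -0.225026)
phase 2: p=0.6781, T=0.254, ωT=0.911352, cosh=1.444832, sinh=1.042852; start (x,ẋ)=(0.161177, -0.225026) → end (x,ẋ)=(-0.134170, -2.259321)

x = -0.1342, ẋ = -2.2593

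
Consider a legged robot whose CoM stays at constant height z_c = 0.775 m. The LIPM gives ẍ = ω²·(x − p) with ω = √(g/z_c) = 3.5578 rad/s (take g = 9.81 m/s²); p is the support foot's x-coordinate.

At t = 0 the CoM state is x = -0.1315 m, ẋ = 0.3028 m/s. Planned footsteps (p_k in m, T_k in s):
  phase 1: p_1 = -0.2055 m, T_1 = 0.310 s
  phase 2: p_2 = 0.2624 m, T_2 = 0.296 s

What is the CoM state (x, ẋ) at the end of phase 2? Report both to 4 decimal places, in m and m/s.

phase 1: p=-0.2055, T=0.310, ωT=1.102918, cosh=1.672423, sinh=1.340522; start (x,ẋ)=(-0.131500, 0.302800) → end (x,ẋ)=(0.032349, 0.859339)
phase 2: p=0.2624, T=0.296, ωT=1.053109, cosh=1.607700, sinh=1.258849; start (x,ẋ)=(0.032349, 0.859339) → end (x,ẋ)=(0.196606, 0.351224)

x = 0.1966, ẋ = 0.3512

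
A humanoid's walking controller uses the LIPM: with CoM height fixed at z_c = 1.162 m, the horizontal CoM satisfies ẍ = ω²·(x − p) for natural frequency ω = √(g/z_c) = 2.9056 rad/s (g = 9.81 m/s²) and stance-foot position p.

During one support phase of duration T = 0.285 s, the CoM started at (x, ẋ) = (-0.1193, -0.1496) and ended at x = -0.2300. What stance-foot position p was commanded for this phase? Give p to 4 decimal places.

ωT = 2.9056·0.285 = 0.828096; cosh(ωT) = 1.362918, sinh(ωT) = 0.926038
x(T) = p + (x₀−p)·cosh(ωT) + (ẋ₀/ω)·sinh(ωT) ⇒ p·(1 − cosh) = x(T) − x₀·cosh − (ẋ₀/ω)·sinh
numerator   = -0.2300 − (-0.1193)·1.362918 − (-0.1496/2.9056)·0.926038 = -0.019725
denominator = 1 − 1.362918 = -0.362918
p = -0.019725 / -0.362918 = 0.0544

p = 0.0544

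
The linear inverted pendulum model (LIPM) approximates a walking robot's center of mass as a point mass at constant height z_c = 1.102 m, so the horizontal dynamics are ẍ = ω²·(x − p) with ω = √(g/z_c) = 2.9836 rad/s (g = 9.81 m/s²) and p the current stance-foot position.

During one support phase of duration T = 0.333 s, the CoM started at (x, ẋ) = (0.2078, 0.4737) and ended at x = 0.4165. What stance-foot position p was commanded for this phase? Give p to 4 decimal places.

p = 0.1636

ωT = 2.9836·0.333 = 0.993539; cosh(ωT) = 1.535520, sinh(ωT) = 1.165256
x(T) = p + (x₀−p)·cosh(ωT) + (ẋ₀/ω)·sinh(ωT) ⇒ p·(1 − cosh) = x(T) − x₀·cosh − (ẋ₀/ω)·sinh
numerator   = 0.4165 − (0.2078)·1.535520 − (0.4737/2.9836)·1.165256 = -0.087586
denominator = 1 − 1.535520 = -0.535520
p = -0.087586 / -0.535520 = 0.1636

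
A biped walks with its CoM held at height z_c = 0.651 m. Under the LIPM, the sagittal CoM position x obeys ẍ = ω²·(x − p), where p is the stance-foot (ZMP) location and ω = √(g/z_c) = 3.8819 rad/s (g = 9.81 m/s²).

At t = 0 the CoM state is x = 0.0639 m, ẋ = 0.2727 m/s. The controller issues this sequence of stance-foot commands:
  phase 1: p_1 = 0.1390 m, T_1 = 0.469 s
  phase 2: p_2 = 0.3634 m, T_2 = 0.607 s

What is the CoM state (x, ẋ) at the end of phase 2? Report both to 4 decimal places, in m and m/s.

x = -0.9903, ẋ = -5.1639

phase 1: p=0.1390, T=0.469, ωT=1.820611, cosh=3.168779, sinh=3.006852; start (x,ẋ)=(0.063900, 0.272700) → end (x,ẋ)=(0.112253, -0.012464)
phase 2: p=0.3634, T=0.607, ωT=2.356313, cosh=5.323373, sinh=5.228604; start (x,ẋ)=(0.112253, -0.012464) → end (x,ẋ)=(-0.990335, -5.163852)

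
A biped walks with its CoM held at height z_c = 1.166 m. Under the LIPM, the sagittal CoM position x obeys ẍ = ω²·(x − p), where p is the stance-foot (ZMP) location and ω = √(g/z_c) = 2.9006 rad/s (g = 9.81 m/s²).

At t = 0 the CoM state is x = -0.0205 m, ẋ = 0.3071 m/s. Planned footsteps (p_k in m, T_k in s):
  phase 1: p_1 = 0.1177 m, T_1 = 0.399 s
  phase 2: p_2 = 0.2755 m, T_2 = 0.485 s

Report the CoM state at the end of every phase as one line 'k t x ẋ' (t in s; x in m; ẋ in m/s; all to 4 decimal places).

1 0.3990 0.0279 -0.0379
2 0.8840 -0.2853 -1.4600

phase 1: p=0.1177, T=0.399, ωT=1.157339, cosh=1.747889, sinh=1.433568; start (x,ẋ)=(-0.020500, 0.307100) → end (x,ẋ)=(0.027920, -0.037887)
phase 2: p=0.2755, T=0.485, ωT=1.406791, cosh=2.163880, sinh=1.918952; start (x,ẋ)=(0.027920, -0.037887) → end (x,ẋ)=(-0.285298, -1.460041)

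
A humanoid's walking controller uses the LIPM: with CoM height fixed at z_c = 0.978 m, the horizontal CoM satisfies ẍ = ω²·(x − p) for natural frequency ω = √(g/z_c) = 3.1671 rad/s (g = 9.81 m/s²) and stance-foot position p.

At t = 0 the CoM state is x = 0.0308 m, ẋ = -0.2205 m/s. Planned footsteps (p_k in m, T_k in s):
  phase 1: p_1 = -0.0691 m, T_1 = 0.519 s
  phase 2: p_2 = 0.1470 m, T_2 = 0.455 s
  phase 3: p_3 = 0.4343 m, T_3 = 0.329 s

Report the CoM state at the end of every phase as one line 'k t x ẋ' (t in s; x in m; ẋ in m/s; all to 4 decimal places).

phase 1: p=-0.0691, T=0.519, ωT=1.643725, cosh=2.683833, sinh=2.490574; start (x,ẋ)=(0.030800, -0.220500) → end (x,ẋ)=(0.025616, 0.196216)
phase 2: p=0.1470, T=0.455, ωT=1.441031, cosh=2.230866, sinh=1.994182; start (x,ẋ)=(0.025616, 0.196216) → end (x,ẋ)=(-0.000243, -0.328902)
phase 3: p=0.4343, T=0.329, ωT=1.041976, cosh=1.593785, sinh=1.241028; start (x,ẋ)=(-0.000243, -0.328902) → end (x,ẋ)=(-0.387148, -2.232153)

1 0.5190 0.0256 0.1962
2 0.9740 -0.0002 -0.3289
3 1.3030 -0.3871 -2.2322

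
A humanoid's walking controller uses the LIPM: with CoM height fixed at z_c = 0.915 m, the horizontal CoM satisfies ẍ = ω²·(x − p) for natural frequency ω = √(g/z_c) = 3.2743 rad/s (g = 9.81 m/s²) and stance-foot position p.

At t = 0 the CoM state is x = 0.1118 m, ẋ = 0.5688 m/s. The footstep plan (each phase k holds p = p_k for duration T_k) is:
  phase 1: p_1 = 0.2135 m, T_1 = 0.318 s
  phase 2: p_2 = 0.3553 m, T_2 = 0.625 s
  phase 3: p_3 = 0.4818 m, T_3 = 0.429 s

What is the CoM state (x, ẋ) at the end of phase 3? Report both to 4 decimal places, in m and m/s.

phase 1: p=0.2135, T=0.318, ωT=1.041227, cosh=1.592856, sinh=1.239835; start (x,ẋ)=(0.111800, 0.568800) → end (x,ẋ)=(0.266886, 0.493156)
phase 2: p=0.3553, T=0.625, ωT=2.046438, cosh=3.934736, sinh=3.805541; start (x,ẋ)=(0.266886, 0.493156) → end (x,ẋ)=(0.580584, 0.838763)
phase 3: p=0.4818, T=0.429, ωT=1.404675, cosh=2.159824, sinh=1.914377; start (x,ẋ)=(0.580584, 0.838763) → end (x,ẋ)=(1.185554, 2.430785)

x = 1.1856, ẋ = 2.4308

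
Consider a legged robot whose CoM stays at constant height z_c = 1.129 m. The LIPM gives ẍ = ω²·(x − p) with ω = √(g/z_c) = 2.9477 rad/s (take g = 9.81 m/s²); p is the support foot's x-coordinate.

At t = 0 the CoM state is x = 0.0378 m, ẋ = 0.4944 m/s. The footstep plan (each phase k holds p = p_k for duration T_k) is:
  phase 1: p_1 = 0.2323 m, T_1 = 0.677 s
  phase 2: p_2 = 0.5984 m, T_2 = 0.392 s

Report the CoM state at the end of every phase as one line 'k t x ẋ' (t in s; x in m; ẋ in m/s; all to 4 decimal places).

phase 1: p=0.2323, T=0.677, ωT=1.995593, cosh=3.746248, sinh=3.610315; start (x,ẋ)=(0.037800, 0.494400) → end (x,ẋ)=(0.109191, -0.217748)
phase 2: p=0.5984, T=0.392, ωT=1.155498, cosh=1.745253, sinh=1.430353; start (x,ẋ)=(0.109191, -0.217748) → end (x,ẋ)=(-0.361054, -2.442653)

1 0.6770 0.1092 -0.2177
2 1.0690 -0.3611 -2.4427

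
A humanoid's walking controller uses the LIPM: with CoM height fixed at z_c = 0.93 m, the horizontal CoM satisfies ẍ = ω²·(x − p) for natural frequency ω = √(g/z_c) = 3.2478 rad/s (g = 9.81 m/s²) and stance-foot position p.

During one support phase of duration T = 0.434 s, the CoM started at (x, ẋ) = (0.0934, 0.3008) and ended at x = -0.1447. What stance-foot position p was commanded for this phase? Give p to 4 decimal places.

ωT = 3.2478·0.434 = 1.409545; cosh(ωT) = 2.169174, sinh(ωT) = 1.924919
x(T) = p + (x₀−p)·cosh(ωT) + (ẋ₀/ω)·sinh(ωT) ⇒ p·(1 − cosh) = x(T) − x₀·cosh − (ẋ₀/ω)·sinh
numerator   = -0.1447 − (0.0934)·2.169174 − (0.3008/3.2478)·1.924919 = -0.525580
denominator = 1 − 2.169174 = -1.169174
p = -0.525580 / -1.169174 = 0.4495

p = 0.4495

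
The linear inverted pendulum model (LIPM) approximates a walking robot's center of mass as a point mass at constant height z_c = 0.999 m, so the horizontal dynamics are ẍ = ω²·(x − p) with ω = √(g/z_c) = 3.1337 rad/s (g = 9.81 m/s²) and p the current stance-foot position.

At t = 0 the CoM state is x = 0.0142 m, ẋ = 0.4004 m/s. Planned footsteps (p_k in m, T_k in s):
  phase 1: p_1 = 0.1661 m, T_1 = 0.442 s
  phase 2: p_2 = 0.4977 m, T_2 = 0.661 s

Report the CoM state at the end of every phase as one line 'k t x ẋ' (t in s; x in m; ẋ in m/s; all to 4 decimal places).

phase 1: p=0.1661, T=0.442, ωT=1.385095, cosh=2.122753, sinh=1.872454; start (x,ẋ)=(0.014200, 0.400400) → end (x,ẋ)=(0.082901, -0.041354)
phase 2: p=0.4977, T=0.661, ωT=2.071376, cosh=4.030873, sinh=3.904860; start (x,ẋ)=(0.082901, -0.041354) → end (x,ẋ)=(-1.225831, -5.242443)

1 0.4420 0.0829 -0.0414
2 1.1030 -1.2258 -5.2424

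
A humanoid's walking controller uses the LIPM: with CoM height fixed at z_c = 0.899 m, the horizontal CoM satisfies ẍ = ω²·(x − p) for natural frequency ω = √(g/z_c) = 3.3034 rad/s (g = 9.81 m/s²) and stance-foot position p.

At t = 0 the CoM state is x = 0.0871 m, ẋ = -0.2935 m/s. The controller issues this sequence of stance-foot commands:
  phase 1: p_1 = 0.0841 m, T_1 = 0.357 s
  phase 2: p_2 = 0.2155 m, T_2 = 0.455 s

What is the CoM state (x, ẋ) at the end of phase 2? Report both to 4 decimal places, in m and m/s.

phase 1: p=0.0841, T=0.357, ωT=1.179314, cosh=1.779816, sinh=1.472326; start (x,ẋ)=(0.087100, -0.293500) → end (x,ẋ)=(-0.041374, -0.507785)
phase 2: p=0.2155, T=0.455, ωT=1.503047, cosh=2.358908, sinh=2.136457; start (x,ẋ)=(-0.041374, -0.507785) → end (x,ẋ)=(-0.718849, -3.010722)

x = -0.7188, ẋ = -3.0107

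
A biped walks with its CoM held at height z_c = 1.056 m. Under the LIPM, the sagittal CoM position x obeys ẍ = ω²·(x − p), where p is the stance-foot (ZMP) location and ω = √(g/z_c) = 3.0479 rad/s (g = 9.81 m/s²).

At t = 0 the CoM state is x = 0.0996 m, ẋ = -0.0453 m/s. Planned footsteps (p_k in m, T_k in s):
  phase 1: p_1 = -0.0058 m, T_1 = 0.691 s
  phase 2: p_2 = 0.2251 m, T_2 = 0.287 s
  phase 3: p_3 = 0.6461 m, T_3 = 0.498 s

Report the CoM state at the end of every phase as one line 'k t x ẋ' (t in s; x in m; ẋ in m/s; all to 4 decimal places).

1 0.6910 0.3735 1.1113
2 0.9780 0.7951 2.0122
3 1.4760 2.4361 5.7972

phase 1: p=-0.0058, T=0.691, ωT=2.106099, cosh=4.168919, sinh=4.047207; start (x,ẋ)=(0.099600, -0.045300) → end (x,ẋ)=(0.373452, 1.111308)
phase 2: p=0.2251, T=0.287, ωT=0.874747, cosh=1.407618, sinh=0.990651; start (x,ẋ)=(0.373452, 1.111308) → end (x,ẋ)=(0.795128, 2.012231)
phase 3: p=0.6461, T=0.498, ωT=1.517854, cosh=2.390803, sinh=2.171621; start (x,ẋ)=(0.795128, 2.012231) → end (x,ẋ)=(2.436107, 5.797248)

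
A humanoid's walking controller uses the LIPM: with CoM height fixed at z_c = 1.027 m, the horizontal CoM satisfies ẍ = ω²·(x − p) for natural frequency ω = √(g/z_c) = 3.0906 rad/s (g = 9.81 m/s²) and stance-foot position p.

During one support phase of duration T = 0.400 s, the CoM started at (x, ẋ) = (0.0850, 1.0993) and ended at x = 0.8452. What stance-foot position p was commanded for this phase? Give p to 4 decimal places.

ωT = 3.0906·0.400 = 1.236240; cosh(ωT) = 1.866560, sinh(ωT) = 1.576085
x(T) = p + (x₀−p)·cosh(ωT) + (ẋ₀/ω)·sinh(ωT) ⇒ p·(1 − cosh) = x(T) − x₀·cosh − (ẋ₀/ω)·sinh
numerator   = 0.8452 − (0.0850)·1.866560 − (1.0993/3.0906)·1.576085 = 0.125942
denominator = 1 − 1.866560 = -0.866560
p = 0.125942 / -0.866560 = -0.1453

p = -0.1453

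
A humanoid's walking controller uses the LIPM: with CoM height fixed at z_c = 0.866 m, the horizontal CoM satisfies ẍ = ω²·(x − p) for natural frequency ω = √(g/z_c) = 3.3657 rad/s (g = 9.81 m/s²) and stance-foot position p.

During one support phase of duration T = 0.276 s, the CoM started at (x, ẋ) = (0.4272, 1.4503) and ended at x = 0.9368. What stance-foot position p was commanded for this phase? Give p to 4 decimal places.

p = 0.3210

ωT = 3.3657·0.276 = 0.928933; cosh(ωT) = 1.463391, sinh(ωT) = 1.068416
x(T) = p + (x₀−p)·cosh(ωT) + (ẋ₀/ω)·sinh(ωT) ⇒ p·(1 − cosh) = x(T) − x₀·cosh − (ẋ₀/ω)·sinh
numerator   = 0.9368 − (0.4272)·1.463391 − (1.4503/3.3657)·1.068416 = -0.148747
denominator = 1 − 1.463391 = -0.463391
p = -0.148747 / -0.463391 = 0.3210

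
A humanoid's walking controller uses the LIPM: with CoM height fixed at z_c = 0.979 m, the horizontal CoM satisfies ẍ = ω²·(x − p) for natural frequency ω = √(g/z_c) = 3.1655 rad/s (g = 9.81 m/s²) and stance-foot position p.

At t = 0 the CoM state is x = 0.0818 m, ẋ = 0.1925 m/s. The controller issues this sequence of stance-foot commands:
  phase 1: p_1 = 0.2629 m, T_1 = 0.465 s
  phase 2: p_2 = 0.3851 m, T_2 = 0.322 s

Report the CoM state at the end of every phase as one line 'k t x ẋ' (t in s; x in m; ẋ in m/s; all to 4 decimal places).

1 0.4650 -0.0269 -0.7418
2 0.7870 -0.5426 -2.7337

phase 1: p=0.2629, T=0.465, ωT=1.471958, cosh=2.293616, sinh=2.064141; start (x,ẋ)=(0.081800, 0.192500) → end (x,ẋ)=(-0.026950, -0.741793)
phase 2: p=0.3851, T=0.322, ωT=1.019291, cosh=1.566040, sinh=1.205189; start (x,ẋ)=(-0.026950, -0.741793) → end (x,ẋ)=(-0.542606, -2.733658)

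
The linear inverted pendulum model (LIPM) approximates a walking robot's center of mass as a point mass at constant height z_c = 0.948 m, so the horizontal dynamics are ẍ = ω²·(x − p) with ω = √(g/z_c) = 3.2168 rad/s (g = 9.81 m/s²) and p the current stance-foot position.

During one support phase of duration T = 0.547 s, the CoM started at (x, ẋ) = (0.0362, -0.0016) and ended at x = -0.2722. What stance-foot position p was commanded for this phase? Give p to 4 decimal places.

p = 0.1904

ωT = 3.2168·0.547 = 1.759590; cosh(ωT) = 2.991084, sinh(ωT) = 2.818968
x(T) = p + (x₀−p)·cosh(ωT) + (ẋ₀/ω)·sinh(ωT) ⇒ p·(1 − cosh) = x(T) − x₀·cosh − (ẋ₀/ω)·sinh
numerator   = -0.2722 − (0.0362)·2.991084 − (-0.0016/3.2168)·2.818968 = -0.379075
denominator = 1 − 2.991084 = -1.991084
p = -0.379075 / -1.991084 = 0.1904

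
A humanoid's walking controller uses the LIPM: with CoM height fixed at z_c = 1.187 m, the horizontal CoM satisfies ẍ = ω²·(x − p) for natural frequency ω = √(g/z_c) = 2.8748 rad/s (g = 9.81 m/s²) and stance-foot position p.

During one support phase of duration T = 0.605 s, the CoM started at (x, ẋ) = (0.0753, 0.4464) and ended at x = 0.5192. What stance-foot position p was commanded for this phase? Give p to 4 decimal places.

p = 0.0673

ωT = 2.8748·0.605 = 1.739254; cosh(ωT) = 2.934373, sinh(ωT) = 2.758722
x(T) = p + (x₀−p)·cosh(ωT) + (ẋ₀/ω)·sinh(ωT) ⇒ p·(1 − cosh) = x(T) − x₀·cosh − (ẋ₀/ω)·sinh
numerator   = 0.5192 − (0.0753)·2.934373 − (0.4464/2.8748)·2.758722 = -0.130134
denominator = 1 − 2.934373 = -1.934373
p = -0.130134 / -1.934373 = 0.0673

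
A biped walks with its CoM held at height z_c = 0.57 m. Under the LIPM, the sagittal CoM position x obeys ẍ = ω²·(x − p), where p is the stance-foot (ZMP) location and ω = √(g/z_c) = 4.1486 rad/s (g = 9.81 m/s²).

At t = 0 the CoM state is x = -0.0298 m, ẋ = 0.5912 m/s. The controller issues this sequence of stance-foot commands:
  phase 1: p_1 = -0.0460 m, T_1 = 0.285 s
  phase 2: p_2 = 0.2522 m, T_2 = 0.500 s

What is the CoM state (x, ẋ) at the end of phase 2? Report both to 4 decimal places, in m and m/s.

phase 1: p=-0.0460, T=0.285, ωT=1.182351, cosh=1.784296, sinh=1.477739; start (x,ẋ)=(-0.029800, 0.591200) → end (x,ẋ)=(0.193492, 1.154190)
phase 2: p=0.2522, T=0.500, ωT=2.074300, cosh=4.042309, sinh=3.916664; start (x,ẋ)=(0.193492, 1.154190) → end (x,ẋ)=(1.104548, 3.711668)

x = 1.1045, ẋ = 3.7117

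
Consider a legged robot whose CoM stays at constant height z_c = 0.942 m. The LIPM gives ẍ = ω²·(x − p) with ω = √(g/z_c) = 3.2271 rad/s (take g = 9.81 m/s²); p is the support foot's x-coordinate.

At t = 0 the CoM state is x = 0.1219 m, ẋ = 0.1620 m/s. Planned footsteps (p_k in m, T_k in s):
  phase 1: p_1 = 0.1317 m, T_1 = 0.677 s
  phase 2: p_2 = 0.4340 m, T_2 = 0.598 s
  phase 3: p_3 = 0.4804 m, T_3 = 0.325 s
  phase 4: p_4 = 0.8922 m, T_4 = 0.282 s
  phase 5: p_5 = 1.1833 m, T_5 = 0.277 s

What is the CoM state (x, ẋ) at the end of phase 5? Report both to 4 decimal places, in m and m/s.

phase 1: p=0.1317, T=0.677, ωT=2.184747, cosh=4.500452, sinh=4.387945; start (x,ẋ)=(0.121900, 0.162000) → end (x,ẋ)=(0.307870, 0.590302)
phase 2: p=0.4340, T=0.598, ωT=1.929806, cosh=3.516674, sinh=3.371498; start (x,ẋ)=(0.307870, 0.590302) → end (x,ẋ)=(0.607157, 0.703583)
phase 3: p=0.4804, T=0.325, ωT=1.048808, cosh=1.602300, sinh=1.251945; start (x,ẋ)=(0.607157, 0.703583) → end (x,ẋ)=(0.956455, 1.639467)
phase 4: p=0.8922, T=0.282, ωT=0.910042, cosh=1.443467, sinh=1.040960; start (x,ẋ)=(0.956455, 1.639467) → end (x,ẋ)=(1.513790, 2.582368)
phase 5: p=1.1833, T=0.277, ωT=0.893907, cosh=1.426858, sinh=1.017804; start (x,ẋ)=(1.513790, 2.582368) → end (x,ẋ)=(2.469323, 4.770186)

x = 2.4693, ẋ = 4.7702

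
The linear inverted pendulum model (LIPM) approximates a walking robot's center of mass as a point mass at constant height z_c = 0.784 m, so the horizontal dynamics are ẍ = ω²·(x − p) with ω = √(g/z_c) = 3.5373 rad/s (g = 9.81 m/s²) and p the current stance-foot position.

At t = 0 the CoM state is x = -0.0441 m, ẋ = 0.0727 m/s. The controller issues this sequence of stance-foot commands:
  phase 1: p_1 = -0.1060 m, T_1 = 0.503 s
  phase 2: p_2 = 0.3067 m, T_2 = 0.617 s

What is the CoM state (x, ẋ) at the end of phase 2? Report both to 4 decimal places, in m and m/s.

x = 0.6203, ẋ = 1.2710

phase 1: p=-0.1060, T=0.503, ωT=1.779262, cosh=3.047122, sinh=2.878359; start (x,ẋ)=(-0.044100, 0.072700) → end (x,ẋ)=(0.141774, 0.851768)
phase 2: p=0.3067, T=0.617, ωT=2.182514, cosh=4.490666, sinh=4.377909; start (x,ẋ)=(0.141774, 0.851768) → end (x,ẋ)=(0.620256, 1.270967)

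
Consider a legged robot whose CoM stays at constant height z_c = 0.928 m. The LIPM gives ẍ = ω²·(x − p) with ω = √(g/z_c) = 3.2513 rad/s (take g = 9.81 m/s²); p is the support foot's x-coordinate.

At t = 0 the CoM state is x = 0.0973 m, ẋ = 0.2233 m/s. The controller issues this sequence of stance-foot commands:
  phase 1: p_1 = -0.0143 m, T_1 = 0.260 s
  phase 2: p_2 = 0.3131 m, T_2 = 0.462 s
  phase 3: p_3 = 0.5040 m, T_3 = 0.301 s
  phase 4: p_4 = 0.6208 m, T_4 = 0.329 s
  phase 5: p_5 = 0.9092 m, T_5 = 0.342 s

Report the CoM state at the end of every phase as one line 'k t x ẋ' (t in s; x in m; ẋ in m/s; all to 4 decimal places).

phase 1: p=-0.0143, T=0.260, ωT=0.845338, cosh=1.379088, sinh=0.949676; start (x,ẋ)=(0.097300, 0.223300) → end (x,ẋ)=(0.204830, 0.652536)
phase 2: p=0.3131, T=0.462, ωT=1.502101, cosh=2.356888, sinh=2.134226; start (x,ẋ)=(0.204830, 0.652536) → end (x,ẋ)=(0.486259, 0.786669)
phase 3: p=0.5040, T=0.301, ωT=0.978641, cosh=1.518330, sinh=1.142509; start (x,ẋ)=(0.486259, 0.786669) → end (x,ẋ)=(0.753500, 1.128523)
phase 4: p=0.6208, T=0.329, ωT=1.069678, cosh=1.628780, sinh=1.285660; start (x,ẋ)=(0.753500, 1.128523) → end (x,ẋ)=(1.283190, 2.392810)
phase 5: p=0.9092, T=0.342, ωT=1.111945, cosh=1.684592, sinh=1.355673; start (x,ẋ)=(1.283190, 2.392810) → end (x,ẋ)=(2.536935, 5.679345)

1 0.2600 0.2048 0.6525
2 0.7220 0.4863 0.7867
3 1.0230 0.7535 1.1285
4 1.3520 1.2832 2.3928
5 1.6940 2.5369 5.6793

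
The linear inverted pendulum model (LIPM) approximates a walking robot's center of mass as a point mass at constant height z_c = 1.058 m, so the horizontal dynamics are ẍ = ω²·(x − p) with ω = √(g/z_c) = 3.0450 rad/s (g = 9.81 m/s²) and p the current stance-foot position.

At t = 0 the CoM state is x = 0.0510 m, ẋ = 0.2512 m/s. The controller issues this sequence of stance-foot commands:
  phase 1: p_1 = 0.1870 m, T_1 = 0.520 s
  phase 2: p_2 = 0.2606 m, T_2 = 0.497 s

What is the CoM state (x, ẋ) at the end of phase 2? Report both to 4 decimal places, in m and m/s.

phase 1: p=0.1870, T=0.520, ωT=1.583400, cosh=2.538383, sinh=2.333107; start (x,ẋ)=(0.051000, 0.251200) → end (x,ẋ)=(0.034252, -0.328545)
phase 2: p=0.2606, T=0.497, ωT=1.513365, cosh=2.381078, sinh=2.160911; start (x,ẋ)=(0.034252, -0.328545) → end (x,ẋ)=(-0.511508, -2.271656)

x = -0.5115, ẋ = -2.2717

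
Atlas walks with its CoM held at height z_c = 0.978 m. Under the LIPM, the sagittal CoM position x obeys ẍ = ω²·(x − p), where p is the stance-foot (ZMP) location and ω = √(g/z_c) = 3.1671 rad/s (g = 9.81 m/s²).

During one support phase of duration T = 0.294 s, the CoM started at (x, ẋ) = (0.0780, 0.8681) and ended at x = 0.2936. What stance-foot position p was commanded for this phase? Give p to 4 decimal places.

ωT = 3.1671·0.294 = 0.931127; cosh(ωT) = 1.465739, sinh(ωT) = 1.071630
x(T) = p + (x₀−p)·cosh(ωT) + (ẋ₀/ω)·sinh(ωT) ⇒ p·(1 − cosh) = x(T) − x₀·cosh − (ẋ₀/ω)·sinh
numerator   = 0.2936 − (0.0780)·1.465739 − (0.8681/3.1671)·1.071630 = -0.114461
denominator = 1 − 1.465739 = -0.465739
p = -0.114461 / -0.465739 = 0.2458

p = 0.2458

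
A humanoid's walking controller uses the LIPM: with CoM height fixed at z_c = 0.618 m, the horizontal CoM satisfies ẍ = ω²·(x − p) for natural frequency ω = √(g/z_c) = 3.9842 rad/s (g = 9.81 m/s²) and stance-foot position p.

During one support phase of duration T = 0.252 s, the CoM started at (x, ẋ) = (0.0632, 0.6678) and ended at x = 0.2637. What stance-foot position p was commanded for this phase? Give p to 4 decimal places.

p = 0.0587

ωT = 3.9842·0.252 = 1.004018; cosh(ωT) = 1.547816, sinh(ωT) = 1.181411
x(T) = p + (x₀−p)·cosh(ωT) + (ẋ₀/ω)·sinh(ωT) ⇒ p·(1 − cosh) = x(T) − x₀·cosh − (ẋ₀/ω)·sinh
numerator   = 0.2637 − (0.0632)·1.547816 − (0.6678/3.9842)·1.181411 = -0.032141
denominator = 1 − 1.547816 = -0.547816
p = -0.032141 / -0.547816 = 0.0587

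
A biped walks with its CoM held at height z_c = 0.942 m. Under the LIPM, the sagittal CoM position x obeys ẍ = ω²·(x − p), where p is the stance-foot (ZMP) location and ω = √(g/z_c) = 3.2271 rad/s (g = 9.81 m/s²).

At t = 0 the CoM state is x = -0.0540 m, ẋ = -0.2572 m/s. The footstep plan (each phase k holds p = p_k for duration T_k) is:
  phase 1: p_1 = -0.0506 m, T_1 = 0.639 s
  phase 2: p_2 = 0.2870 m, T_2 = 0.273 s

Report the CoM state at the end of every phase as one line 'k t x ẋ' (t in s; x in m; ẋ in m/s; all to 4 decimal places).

1 0.6390 -0.3724 -1.0699
2 0.9120 -0.9767 -3.6396

phase 1: p=-0.0506, T=0.639, ωT=2.062117, cosh=3.994890, sinh=3.867706; start (x,ẋ)=(-0.054000, -0.257200) → end (x,ẋ)=(-0.372439, -1.069923)
phase 2: p=0.2870, T=0.273, ωT=0.880998, cosh=1.413838, sinh=0.999469; start (x,ẋ)=(-0.372439, -1.069923) → end (x,ẋ)=(-0.976707, -3.639644)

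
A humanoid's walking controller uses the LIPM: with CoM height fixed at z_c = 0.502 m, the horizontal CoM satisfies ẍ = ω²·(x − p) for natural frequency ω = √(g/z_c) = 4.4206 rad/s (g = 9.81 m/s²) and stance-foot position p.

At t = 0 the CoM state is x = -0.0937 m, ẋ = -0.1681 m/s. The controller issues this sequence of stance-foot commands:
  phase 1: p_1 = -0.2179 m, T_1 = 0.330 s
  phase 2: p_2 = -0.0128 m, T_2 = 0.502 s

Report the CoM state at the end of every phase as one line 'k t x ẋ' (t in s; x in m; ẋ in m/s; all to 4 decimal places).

phase 1: p=-0.2179, T=0.330, ωT=1.458798, cosh=2.266651, sinh=2.034136; start (x,ẋ)=(-0.093700, -0.168100) → end (x,ẋ)=(-0.013733, 0.735795)
phase 2: p=-0.0128, T=0.502, ωT=2.219141, cosh=4.654065, sinh=4.545362; start (x,ẋ)=(-0.013733, 0.735795) → end (x,ẋ)=(0.739419, 3.405689)

1 0.3300 -0.0137 0.7358
2 0.8320 0.7394 3.4057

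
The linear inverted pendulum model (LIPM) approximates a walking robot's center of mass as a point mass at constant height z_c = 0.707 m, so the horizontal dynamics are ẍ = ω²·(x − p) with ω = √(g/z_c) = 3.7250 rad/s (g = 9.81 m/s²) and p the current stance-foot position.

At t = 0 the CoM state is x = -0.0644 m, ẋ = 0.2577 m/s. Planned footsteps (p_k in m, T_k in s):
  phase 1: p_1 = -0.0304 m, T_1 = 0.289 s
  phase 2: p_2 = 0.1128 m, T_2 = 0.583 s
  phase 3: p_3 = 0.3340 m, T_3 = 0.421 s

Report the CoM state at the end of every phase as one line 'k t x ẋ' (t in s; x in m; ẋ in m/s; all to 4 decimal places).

phase 1: p=-0.0304, T=0.289, ωT=1.076525, cosh=1.637621, sinh=1.296843; start (x,ẋ)=(-0.064400, 0.257700) → end (x,ẋ)=(0.003638, 0.257770)
phase 2: p=0.1128, T=0.583, ωT=2.171675, cosh=4.443476, sinh=4.329490; start (x,ẋ)=(0.003638, 0.257770) → end (x,ẋ)=(-0.072658, -0.615099)
phase 3: p=0.3340, T=0.421, ωT=1.568225, cosh=2.503269, sinh=2.294855; start (x,ẋ)=(-0.072658, -0.615099) → end (x,ẋ)=(-1.062917, -5.016006)

1 0.2890 0.0036 0.2578
2 0.8720 -0.0727 -0.6151
3 1.2930 -1.0629 -5.0160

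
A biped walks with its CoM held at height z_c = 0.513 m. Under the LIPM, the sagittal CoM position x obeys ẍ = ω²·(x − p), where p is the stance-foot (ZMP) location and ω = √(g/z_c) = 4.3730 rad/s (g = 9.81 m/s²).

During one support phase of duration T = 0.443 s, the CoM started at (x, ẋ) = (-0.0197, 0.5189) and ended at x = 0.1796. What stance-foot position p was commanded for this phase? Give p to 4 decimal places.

p = 0.0605

ωT = 4.3730·0.443 = 1.937239; cosh(ωT) = 3.541833, sinh(ωT) = 3.397732
x(T) = p + (x₀−p)·cosh(ωT) + (ẋ₀/ω)·sinh(ωT) ⇒ p·(1 − cosh) = x(T) − x₀·cosh − (ẋ₀/ω)·sinh
numerator   = 0.1796 − (-0.0197)·3.541833 − (0.5189/4.3730)·3.397732 = -0.153801
denominator = 1 − 3.541833 = -2.541833
p = -0.153801 / -2.541833 = 0.0605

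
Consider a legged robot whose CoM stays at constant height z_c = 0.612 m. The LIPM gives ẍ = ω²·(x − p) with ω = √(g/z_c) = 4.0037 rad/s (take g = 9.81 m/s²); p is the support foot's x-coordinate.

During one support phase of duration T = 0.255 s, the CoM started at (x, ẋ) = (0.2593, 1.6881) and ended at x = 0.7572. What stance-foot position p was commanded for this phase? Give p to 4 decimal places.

ωT = 4.0037·0.255 = 1.020944; cosh(ωT) = 1.568034, sinh(ωT) = 1.207779
x(T) = p + (x₀−p)·cosh(ωT) + (ẋ₀/ω)·sinh(ωT) ⇒ p·(1 − cosh) = x(T) − x₀·cosh − (ẋ₀/ω)·sinh
numerator   = 0.7572 − (0.2593)·1.568034 − (1.6881/4.0037)·1.207779 = -0.158633
denominator = 1 − 1.568034 = -0.568034
p = -0.158633 / -0.568034 = 0.2793

p = 0.2793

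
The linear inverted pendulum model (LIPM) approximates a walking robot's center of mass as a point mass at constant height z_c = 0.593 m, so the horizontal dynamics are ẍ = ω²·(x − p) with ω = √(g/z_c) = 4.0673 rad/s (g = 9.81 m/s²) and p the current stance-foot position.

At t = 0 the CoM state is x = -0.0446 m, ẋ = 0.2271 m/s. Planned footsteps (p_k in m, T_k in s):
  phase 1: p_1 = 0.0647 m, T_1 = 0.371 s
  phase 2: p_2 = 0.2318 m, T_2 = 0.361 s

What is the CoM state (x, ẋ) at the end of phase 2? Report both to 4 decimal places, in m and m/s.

phase 1: p=0.0647, T=0.371, ωT=1.508968, cosh=2.371600, sinh=2.150462; start (x,ẋ)=(-0.044600, 0.227100) → end (x,ẋ)=(-0.074444, -0.417410)
phase 2: p=0.2318, T=0.361, ωT=1.468295, cosh=2.286073, sinh=2.055755; start (x,ẋ)=(-0.074444, -0.417410) → end (x,ẋ)=(-0.679269, -3.514847)

x = -0.6793, ẋ = -3.5148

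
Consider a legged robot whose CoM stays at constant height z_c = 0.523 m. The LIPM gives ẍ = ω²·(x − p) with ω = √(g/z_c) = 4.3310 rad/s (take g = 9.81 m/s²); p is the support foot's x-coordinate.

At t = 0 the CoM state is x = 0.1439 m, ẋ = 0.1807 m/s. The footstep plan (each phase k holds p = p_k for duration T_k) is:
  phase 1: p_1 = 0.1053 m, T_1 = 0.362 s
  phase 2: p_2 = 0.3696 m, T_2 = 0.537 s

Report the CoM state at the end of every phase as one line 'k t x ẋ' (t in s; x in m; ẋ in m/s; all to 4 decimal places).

phase 1: p=0.1053, T=0.362, ωT=1.567822, cosh=2.502345, sinh=2.293846; start (x,ẋ)=(0.143900, 0.180700) → end (x,ẋ)=(0.297595, 0.835651)
phase 2: p=0.3696, T=0.537, ωT=2.325747, cosh=5.166016, sinh=5.068306; start (x,ẋ)=(0.297595, 0.835651) → end (x,ẋ)=(0.975535, 2.736426)

1 0.3620 0.2976 0.8357
2 0.8990 0.9755 2.7364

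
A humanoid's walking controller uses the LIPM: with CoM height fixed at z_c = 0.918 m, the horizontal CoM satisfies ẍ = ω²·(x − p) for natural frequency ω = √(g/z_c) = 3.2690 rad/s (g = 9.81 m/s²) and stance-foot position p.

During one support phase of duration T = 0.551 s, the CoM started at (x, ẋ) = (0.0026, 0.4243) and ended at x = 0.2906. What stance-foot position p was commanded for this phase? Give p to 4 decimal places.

p = 0.0473

ωT = 3.2690·0.551 = 1.801219; cosh(ωT) = 3.111062, sinh(ωT) = 2.945964
x(T) = p + (x₀−p)·cosh(ωT) + (ẋ₀/ω)·sinh(ωT) ⇒ p·(1 − cosh) = x(T) − x₀·cosh − (ẋ₀/ω)·sinh
numerator   = 0.2906 − (0.0026)·3.111062 − (0.4243/3.2690)·2.945964 = -0.099860
denominator = 1 − 3.111062 = -2.111062
p = -0.099860 / -2.111062 = 0.0473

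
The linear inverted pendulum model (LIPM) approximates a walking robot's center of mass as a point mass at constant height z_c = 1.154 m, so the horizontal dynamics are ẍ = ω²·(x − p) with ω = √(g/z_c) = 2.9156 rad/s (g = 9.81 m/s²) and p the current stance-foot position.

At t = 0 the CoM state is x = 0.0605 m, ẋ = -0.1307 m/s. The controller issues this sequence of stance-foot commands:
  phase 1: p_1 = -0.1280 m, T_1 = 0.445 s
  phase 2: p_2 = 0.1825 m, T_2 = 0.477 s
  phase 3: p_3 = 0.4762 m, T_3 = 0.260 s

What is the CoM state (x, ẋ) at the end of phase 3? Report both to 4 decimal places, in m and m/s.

x = 1.0028, ẋ = 2.0204

phase 1: p=-0.1280, T=0.445, ωT=1.297442, cosh=1.966576, sinh=1.693346; start (x,ẋ)=(0.060500, -0.130700) → end (x,ẋ)=(0.166791, 0.673616)
phase 2: p=0.1825, T=0.477, ωT=1.390741, cosh=2.133359, sinh=1.884468; start (x,ẋ)=(0.166791, 0.673616) → end (x,ẋ)=(0.584371, 1.350751)
phase 3: p=0.4762, T=0.260, ωT=0.758056, cosh=1.301350, sinh=0.832773; start (x,ẋ)=(0.584371, 1.350751) → end (x,ẋ)=(1.002779, 2.020442)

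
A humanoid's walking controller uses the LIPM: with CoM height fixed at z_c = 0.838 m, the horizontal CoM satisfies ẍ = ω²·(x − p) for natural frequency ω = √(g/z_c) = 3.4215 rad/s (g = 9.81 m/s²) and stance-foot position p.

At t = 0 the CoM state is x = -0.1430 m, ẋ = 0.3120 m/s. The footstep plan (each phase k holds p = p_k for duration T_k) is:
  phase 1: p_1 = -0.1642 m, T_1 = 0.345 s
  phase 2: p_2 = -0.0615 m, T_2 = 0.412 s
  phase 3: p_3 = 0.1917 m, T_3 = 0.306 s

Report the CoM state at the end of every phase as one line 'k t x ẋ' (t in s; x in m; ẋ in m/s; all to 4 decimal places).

phase 1: p=-0.1642, T=0.345, ωT=1.180417, cosh=1.781442, sinh=1.474291; start (x,ẋ)=(-0.143000, 0.312000) → end (x,ẋ)=(0.008004, 0.662749)
phase 2: p=-0.0615, T=0.412, ωT=1.409658, cosh=2.169391, sinh=1.925164; start (x,ẋ)=(0.008004, 0.662749) → end (x,ẋ)=(0.462189, 1.895583)
phase 3: p=0.1917, T=0.306, ωT=1.046979, cosh=1.600014, sinh=1.249017; start (x,ẋ)=(0.462189, 1.895583) → end (x,ẋ)=(1.316468, 4.188896)

1 0.3450 0.0080 0.6627
2 0.7570 0.4622 1.8956
3 1.0630 1.3165 4.1889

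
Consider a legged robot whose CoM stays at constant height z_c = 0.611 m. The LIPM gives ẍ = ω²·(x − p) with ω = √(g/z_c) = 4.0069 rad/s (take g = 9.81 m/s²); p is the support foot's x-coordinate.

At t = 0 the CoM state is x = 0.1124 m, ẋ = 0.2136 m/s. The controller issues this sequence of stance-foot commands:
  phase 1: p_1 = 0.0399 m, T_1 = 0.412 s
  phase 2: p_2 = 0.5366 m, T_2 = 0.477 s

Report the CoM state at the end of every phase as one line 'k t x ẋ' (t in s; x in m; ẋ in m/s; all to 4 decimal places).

1 0.4120 0.3696 1.3061
2 0.8890 1.0375 2.2991

phase 1: p=0.0399, T=0.412, ωT=1.650843, cosh=2.701629, sinh=2.509741; start (x,ẋ)=(0.112400, 0.213600) → end (x,ẋ)=(0.369557, 1.306148)
phase 2: p=0.5366, T=0.477, ωT=1.911291, cosh=3.454852, sinh=3.306963; start (x,ẋ)=(0.369557, 1.306148) → end (x,ẋ)=(1.037479, 2.299124)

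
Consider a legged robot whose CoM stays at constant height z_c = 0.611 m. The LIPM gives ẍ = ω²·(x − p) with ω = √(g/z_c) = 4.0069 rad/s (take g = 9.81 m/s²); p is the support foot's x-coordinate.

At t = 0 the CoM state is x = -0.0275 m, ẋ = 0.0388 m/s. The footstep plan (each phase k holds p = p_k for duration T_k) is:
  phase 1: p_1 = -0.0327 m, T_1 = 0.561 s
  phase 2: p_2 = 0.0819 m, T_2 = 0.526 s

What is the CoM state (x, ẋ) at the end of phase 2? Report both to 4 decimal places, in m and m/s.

x = 0.1832, ẋ = 0.4617

phase 1: p=-0.0327, T=0.561, ωT=2.247871, cosh=4.786590, sinh=4.680967; start (x,ẋ)=(-0.027500, 0.038800) → end (x,ẋ)=(0.037517, 0.283252)
phase 2: p=0.0819, T=0.526, ωT=2.107629, cosh=4.175118, sinh=4.053593; start (x,ẋ)=(0.037517, 0.283252) → end (x,ẋ)=(0.183150, 0.461733)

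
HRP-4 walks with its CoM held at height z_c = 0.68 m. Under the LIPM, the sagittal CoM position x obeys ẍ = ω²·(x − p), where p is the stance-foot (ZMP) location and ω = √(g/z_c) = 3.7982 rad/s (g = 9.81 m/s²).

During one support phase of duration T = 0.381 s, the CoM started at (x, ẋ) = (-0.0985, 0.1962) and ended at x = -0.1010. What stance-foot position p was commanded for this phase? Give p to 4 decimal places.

p = -0.0131

ωT = 3.7982·0.381 = 1.447114; cosh(ωT) = 2.243039, sinh(ωT) = 2.007791
x(T) = p + (x₀−p)·cosh(ωT) + (ẋ₀/ω)·sinh(ωT) ⇒ p·(1 − cosh) = x(T) − x₀·cosh − (ẋ₀/ω)·sinh
numerator   = -0.1010 − (-0.0985)·2.243039 − (0.1962/3.7982)·2.007791 = 0.016225
denominator = 1 − 2.243039 = -1.243039
p = 0.016225 / -1.243039 = -0.0131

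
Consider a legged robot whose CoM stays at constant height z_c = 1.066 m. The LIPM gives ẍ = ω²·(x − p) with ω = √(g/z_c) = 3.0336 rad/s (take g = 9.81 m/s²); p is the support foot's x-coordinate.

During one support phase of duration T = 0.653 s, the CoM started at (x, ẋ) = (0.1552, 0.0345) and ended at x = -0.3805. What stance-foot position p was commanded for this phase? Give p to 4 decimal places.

ωT = 3.0336·0.653 = 1.980941; cosh(ωT) = 3.693750, sinh(ωT) = 3.555810
x(T) = p + (x₀−p)·cosh(ωT) + (ẋ₀/ω)·sinh(ωT) ⇒ p·(1 − cosh) = x(T) − x₀·cosh − (ẋ₀/ω)·sinh
numerator   = -0.3805 − (0.1552)·3.693750 − (0.0345/3.0336)·3.555810 = -0.994209
denominator = 1 − 3.693750 = -2.693750
p = -0.994209 / -2.693750 = 0.3691

p = 0.3691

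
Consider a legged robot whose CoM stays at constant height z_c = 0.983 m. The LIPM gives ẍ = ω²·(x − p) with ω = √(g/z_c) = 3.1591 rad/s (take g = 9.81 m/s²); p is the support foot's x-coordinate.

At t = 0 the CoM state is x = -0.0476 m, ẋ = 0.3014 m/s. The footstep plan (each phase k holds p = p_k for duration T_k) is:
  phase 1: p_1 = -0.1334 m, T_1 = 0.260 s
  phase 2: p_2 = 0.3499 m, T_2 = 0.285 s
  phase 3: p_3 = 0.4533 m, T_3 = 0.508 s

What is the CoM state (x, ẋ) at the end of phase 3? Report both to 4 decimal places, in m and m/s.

x = -0.2709, ẋ = -2.0964

phase 1: p=-0.1334, T=0.260, ωT=0.821366, cosh=1.356717, sinh=0.916887; start (x,ẋ)=(-0.047600, 0.301400) → end (x,ẋ)=(0.070484, 0.657437)
phase 2: p=0.3499, T=0.285, ωT=0.900343, cosh=1.433439, sinh=1.027009; start (x,ẋ)=(0.070484, 0.657437) → end (x,ẋ)=(0.163104, 0.035851)
phase 3: p=0.4533, T=0.508, ωT=1.604823, cosh=2.588951, sinh=2.388026; start (x,ẋ)=(0.163104, 0.035851) → end (x,ẋ)=(-0.270904, -2.096429)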